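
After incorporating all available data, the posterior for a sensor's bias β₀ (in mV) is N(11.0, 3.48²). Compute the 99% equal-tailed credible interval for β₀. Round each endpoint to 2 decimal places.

The posterior is symmetric, so the 99% equal-tailed interval is β₀ = 11.0 ± z·3.48 with z = 2.576.
Half-width: 2.576 × 3.48 = 8.96.
11.0 − 8.96 = 2.04; 11.0 + 8.96 = 19.96.

[2.04, 19.96]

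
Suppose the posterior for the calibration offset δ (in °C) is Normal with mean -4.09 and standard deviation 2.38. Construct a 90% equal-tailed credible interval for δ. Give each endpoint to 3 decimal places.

[-8.005, -0.175]

The posterior is symmetric, so the 90% equal-tailed interval is δ = -4.09 ± z·2.38 with z = 1.645.
Half-width: 1.645 × 2.38 = 3.915.
-4.09 − 3.915 = -8.005; -4.09 + 3.915 = -0.175.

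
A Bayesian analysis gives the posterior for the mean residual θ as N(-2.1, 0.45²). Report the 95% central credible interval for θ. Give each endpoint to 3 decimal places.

The posterior is symmetric, so the 95% equal-tailed interval is θ = -2.1 ± z·0.45 with z = 1.960.
Half-width: 1.960 × 0.45 = 0.882.
-2.1 − 0.882 = -2.982; -2.1 + 0.882 = -1.218.

[-2.982, -1.218]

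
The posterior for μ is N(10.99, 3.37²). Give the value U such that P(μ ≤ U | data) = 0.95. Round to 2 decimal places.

16.53

Need U with P(μ ≤ U) = 0.95: U = 10.99 + z_{0.05}·3.37.
z = 1.645; U = 10.99 + 1.645 × 3.37 = 16.53.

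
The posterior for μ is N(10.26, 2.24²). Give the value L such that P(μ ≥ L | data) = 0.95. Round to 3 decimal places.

Need L with P(μ ≥ L) = 0.95: L = 10.26 − z_{0.05}·2.24.
z = 1.645; L = 10.26 − 1.645 × 2.24 = 6.576.

6.576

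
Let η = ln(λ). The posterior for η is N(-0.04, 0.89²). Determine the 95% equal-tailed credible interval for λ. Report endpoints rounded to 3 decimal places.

On the log scale the 95% interval is -0.04 ± 1.960 × 0.89 = [-1.7844, 1.7044].
Exponentiate: [e^-1.7844, e^1.7044] = [0.168, 5.498].

[0.168, 5.498]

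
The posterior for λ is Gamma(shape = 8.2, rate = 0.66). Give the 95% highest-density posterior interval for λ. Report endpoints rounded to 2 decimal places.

The posterior is unimodal and skewed, so the HPD interval has equal density at both endpoints and is the shortest 95% interval.
Solving f(4.70) = f(21.06) with F(21.06) − F(4.70) = 0.95 gives [4.70, 21.06].
For comparison, the equal-tailed interval is [5.43, 22.26]; the HPD is narrower and shifted toward the mode.

[4.70, 21.06]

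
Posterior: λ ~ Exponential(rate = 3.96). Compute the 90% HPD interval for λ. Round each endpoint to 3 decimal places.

The exponential density is strictly decreasing on [0, ∞), so the HPD interval is anchored at 0: [0, q] with P(λ ≤ q) = 0.90.
q = −ln(1 − 0.90) / 3.96 = 2.3026 / 3.96 = 0.581.

[0.000, 0.581]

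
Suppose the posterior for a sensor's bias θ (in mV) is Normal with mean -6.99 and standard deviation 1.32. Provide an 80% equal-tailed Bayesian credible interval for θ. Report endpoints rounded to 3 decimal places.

The posterior is symmetric, so the 80% equal-tailed interval is θ = -6.99 ± z·1.32 with z = 1.282.
Half-width: 1.282 × 1.32 = 1.692.
-6.99 − 1.692 = -8.682; -6.99 + 1.692 = -5.298.

[-8.682, -5.298]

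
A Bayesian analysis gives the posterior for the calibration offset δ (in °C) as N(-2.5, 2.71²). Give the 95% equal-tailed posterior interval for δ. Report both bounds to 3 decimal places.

The posterior is symmetric, so the 95% equal-tailed interval is δ = -2.5 ± z·2.71 with z = 1.960.
Half-width: 1.960 × 2.71 = 5.312.
-2.5 − 5.312 = -7.812; -2.5 + 5.312 = 2.812.

[-7.812, 2.812]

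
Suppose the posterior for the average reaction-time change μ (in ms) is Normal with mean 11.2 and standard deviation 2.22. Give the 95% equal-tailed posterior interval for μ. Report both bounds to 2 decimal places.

[6.85, 15.55]

The posterior is symmetric, so the 95% equal-tailed interval is μ = 11.2 ± z·2.22 with z = 1.960.
Half-width: 1.960 × 2.22 = 4.35.
11.2 − 4.35 = 6.85; 11.2 + 4.35 = 15.55.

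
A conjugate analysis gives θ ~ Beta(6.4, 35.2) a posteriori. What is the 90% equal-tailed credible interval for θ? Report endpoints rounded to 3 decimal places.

Posterior: Beta(6.4, 35.2).
Equal-tailed 90% interval: the 0.05 and 0.95 quantiles of Beta(6.4, 35.2).
Posterior mean ≈ 0.154, SD ≈ 0.055; a Normal approximation gives roughly [0.063, 0.245].
Exact: F⁻¹(0.05) = 0.073; F⁻¹(0.95) = 0.253.

[0.073, 0.253]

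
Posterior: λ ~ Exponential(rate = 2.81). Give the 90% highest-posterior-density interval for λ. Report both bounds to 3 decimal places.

[0.000, 0.819]

The exponential density is strictly decreasing on [0, ∞), so the HPD interval is anchored at 0: [0, q] with P(λ ≤ q) = 0.90.
q = −ln(1 − 0.90) / 2.81 = 2.3026 / 2.81 = 0.819.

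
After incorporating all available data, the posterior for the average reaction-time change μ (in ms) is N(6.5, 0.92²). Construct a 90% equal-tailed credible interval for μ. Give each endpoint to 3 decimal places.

The posterior is symmetric, so the 90% equal-tailed interval is μ = 6.5 ± z·0.92 with z = 1.645.
Half-width: 1.645 × 0.92 = 1.513.
6.5 − 1.513 = 4.987; 6.5 + 1.513 = 8.013.

[4.987, 8.013]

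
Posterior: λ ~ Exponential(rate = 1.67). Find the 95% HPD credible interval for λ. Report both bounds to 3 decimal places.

[0.000, 1.794]

The exponential density is strictly decreasing on [0, ∞), so the HPD interval is anchored at 0: [0, q] with P(λ ≤ q) = 0.95.
q = −ln(1 − 0.95) / 1.67 = 2.9957 / 1.67 = 1.794.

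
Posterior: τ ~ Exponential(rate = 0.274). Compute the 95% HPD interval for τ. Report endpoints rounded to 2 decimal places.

The exponential density is strictly decreasing on [0, ∞), so the HPD interval is anchored at 0: [0, q] with P(τ ≤ q) = 0.95.
q = −ln(1 − 0.95) / 0.274 = 2.9957 / 0.274 = 10.93.

[0.00, 10.93]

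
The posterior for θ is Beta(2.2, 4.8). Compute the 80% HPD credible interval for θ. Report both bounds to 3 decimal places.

The posterior is unimodal and skewed, so the HPD interval has equal density at both endpoints and is the shortest 80% interval.
Solving f(0.074) = f(0.491) with F(0.491) − F(0.074) = 0.80 gives [0.074, 0.491].
For comparison, the equal-tailed interval is [0.112, 0.544]; the HPD is narrower and shifted toward the mode.

[0.074, 0.491]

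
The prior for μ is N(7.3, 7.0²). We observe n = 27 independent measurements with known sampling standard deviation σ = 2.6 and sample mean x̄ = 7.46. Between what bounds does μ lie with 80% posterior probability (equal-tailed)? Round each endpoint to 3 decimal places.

Posterior precision = 1/7.0² + 27/2.6² = 0.0204 + 3.9941 = 4.0145, so posterior SD = 0.4991.
Posterior mean = (7.3/7.0² + 27·7.46/2.6²) / 4.0145 = 7.4592.
Interval: 7.4592 ± 1.282 × 0.4991 → [6.820, 8.099].

[6.820, 8.099]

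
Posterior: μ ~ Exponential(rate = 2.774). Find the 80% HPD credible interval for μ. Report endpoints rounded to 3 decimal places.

[0.000, 0.580]

The exponential density is strictly decreasing on [0, ∞), so the HPD interval is anchored at 0: [0, q] with P(μ ≤ q) = 0.80.
q = −ln(1 − 0.80) / 2.774 = 1.6094 / 2.774 = 0.580.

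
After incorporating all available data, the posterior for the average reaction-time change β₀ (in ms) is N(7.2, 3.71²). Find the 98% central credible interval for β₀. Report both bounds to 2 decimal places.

[-1.43, 15.83]

The posterior is symmetric, so the 98% equal-tailed interval is β₀ = 7.2 ± z·3.71 with z = 2.326.
Half-width: 2.326 × 3.71 = 8.63.
7.2 − 8.63 = -1.43; 7.2 + 8.63 = 15.83.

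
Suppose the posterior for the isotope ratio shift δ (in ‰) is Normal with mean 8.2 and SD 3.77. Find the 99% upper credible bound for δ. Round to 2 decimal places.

Need U with P(δ ≤ U) = 0.99: U = 8.2 + z_{0.01}·3.77.
z = 2.326; U = 8.2 + 2.326 × 3.77 = 16.97.

16.97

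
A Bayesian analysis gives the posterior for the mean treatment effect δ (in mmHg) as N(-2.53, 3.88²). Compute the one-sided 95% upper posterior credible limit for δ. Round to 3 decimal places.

Need U with P(δ ≤ U) = 0.95: U = -2.53 + z_{0.05}·3.88.
z = 1.645; U = -2.53 + 1.645 × 3.88 = 3.852.

3.852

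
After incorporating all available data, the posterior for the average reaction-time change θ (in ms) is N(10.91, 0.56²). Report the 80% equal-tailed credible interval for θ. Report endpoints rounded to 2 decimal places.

The posterior is symmetric, so the 80% equal-tailed interval is θ = 10.91 ± z·0.56 with z = 1.282.
Half-width: 1.282 × 0.56 = 0.72.
10.91 − 0.72 = 10.19; 10.91 + 0.72 = 11.63.

[10.19, 11.63]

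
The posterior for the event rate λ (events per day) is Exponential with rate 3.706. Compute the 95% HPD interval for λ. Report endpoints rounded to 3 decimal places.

The exponential density is strictly decreasing on [0, ∞), so the HPD interval is anchored at 0: [0, q] with P(λ ≤ q) = 0.95.
q = −ln(1 − 0.95) / 3.706 = 2.9957 / 3.706 = 0.808.

[0.000, 0.808]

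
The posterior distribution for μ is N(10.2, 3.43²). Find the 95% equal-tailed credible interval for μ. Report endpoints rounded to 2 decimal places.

[3.48, 16.92]

The posterior is symmetric, so the 95% equal-tailed interval is μ = 10.2 ± z·3.43 with z = 1.960.
Half-width: 1.960 × 3.43 = 6.72.
10.2 − 6.72 = 3.48; 10.2 + 6.72 = 16.92.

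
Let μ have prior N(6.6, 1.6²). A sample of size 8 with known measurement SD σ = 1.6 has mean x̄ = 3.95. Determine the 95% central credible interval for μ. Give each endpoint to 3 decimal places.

Posterior precision = 1/1.6² + 8/1.6² = 0.3906 + 3.1250 = 3.5156, so posterior SD = 0.5333.
Posterior mean = (6.6/1.6² + 8·3.95/1.6²) / 3.5156 = 4.2444.
Interval: 4.2444 ± 1.960 × 0.5333 → [3.199, 5.290].

[3.199, 5.290]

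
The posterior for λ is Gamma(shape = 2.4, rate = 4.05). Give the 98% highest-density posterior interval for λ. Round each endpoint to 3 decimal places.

[0.016, 1.618]

The posterior is unimodal and skewed, so the HPD interval has equal density at both endpoints and is the shortest 98% interval.
Solving f(0.016) = f(1.618) with F(1.618) − F(0.016) = 0.98 gives [0.016, 1.618].
For comparison, the equal-tailed interval is [0.061, 1.819]; the HPD is narrower and shifted toward the mode.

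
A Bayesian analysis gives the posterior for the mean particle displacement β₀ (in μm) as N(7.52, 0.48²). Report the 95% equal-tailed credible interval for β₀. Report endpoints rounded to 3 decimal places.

[6.579, 8.461]

The posterior is symmetric, so the 95% equal-tailed interval is β₀ = 7.52 ± z·0.48 with z = 1.960.
Half-width: 1.960 × 0.48 = 0.941.
7.52 − 0.941 = 6.579; 7.52 + 0.941 = 8.461.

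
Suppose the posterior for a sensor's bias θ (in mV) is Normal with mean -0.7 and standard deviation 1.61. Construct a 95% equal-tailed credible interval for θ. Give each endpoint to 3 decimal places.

[-3.856, 2.456]

The posterior is symmetric, so the 95% equal-tailed interval is θ = -0.7 ± z·1.61 with z = 1.960.
Half-width: 1.960 × 1.61 = 3.156.
-0.7 − 3.156 = -3.856; -0.7 + 3.156 = 2.456.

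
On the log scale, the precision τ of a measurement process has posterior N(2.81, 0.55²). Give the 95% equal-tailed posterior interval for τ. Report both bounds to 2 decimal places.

On the log scale the 95% interval is 2.81 ± 1.960 × 0.55 = [1.7320, 3.8880].
Exponentiate: [e^1.7320, e^3.8880] = [5.65, 48.81].

[5.65, 48.81]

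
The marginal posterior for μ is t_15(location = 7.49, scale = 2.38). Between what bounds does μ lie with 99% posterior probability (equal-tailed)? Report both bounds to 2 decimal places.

[0.48, 14.50]

The t_15 distribution is symmetric; the 99% interval is 7.49 ± t·2.38 with t_{0.995,15} = 2.947.
Half-width: 2.947 × 2.38 = 7.01.
7.49 − 7.01 = 0.48; 7.49 + 7.01 = 14.50.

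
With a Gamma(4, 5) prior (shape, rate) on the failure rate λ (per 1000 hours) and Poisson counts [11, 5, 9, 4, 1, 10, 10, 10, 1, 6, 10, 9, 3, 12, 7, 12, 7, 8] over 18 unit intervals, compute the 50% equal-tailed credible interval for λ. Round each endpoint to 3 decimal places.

[5.690, 6.381]

Posterior: Gamma(4+135, 5+18) = Gamma(139, 23) (shape, rate).
Equal-tailed 50% interval: Gamma(139, 23) quantiles at 0.25 and 0.75.
Posterior mean ≈ 6.043, SD ≈ 0.513; a Normal approximation gives roughly [5.698, 6.389].
Exact: lower = 5.690; upper = 6.381.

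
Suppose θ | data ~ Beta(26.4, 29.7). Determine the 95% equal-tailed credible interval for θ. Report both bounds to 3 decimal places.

[0.343, 0.601]

Posterior: Beta(26.4, 29.7).
Equal-tailed 95% interval: the 0.025 and 0.975 quantiles of Beta(26.4, 29.7).
Posterior mean ≈ 0.471, SD ≈ 0.066; a Normal approximation gives roughly [0.341, 0.600].
Exact: F⁻¹(0.025) = 0.343; F⁻¹(0.975) = 0.601.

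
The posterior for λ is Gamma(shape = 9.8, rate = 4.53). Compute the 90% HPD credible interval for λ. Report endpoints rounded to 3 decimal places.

[1.048, 3.242]

The posterior is unimodal and skewed, so the HPD interval has equal density at both endpoints and is the shortest 90% interval.
Solving f(1.048) = f(3.242) with F(3.242) − F(1.048) = 0.90 gives [1.048, 3.242].
For comparison, the equal-tailed interval is [1.165, 3.411]; the HPD is narrower and shifted toward the mode.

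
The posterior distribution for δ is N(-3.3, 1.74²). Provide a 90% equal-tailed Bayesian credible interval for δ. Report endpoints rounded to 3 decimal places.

The posterior is symmetric, so the 90% equal-tailed interval is δ = -3.3 ± z·1.74 with z = 1.645.
Half-width: 1.645 × 1.74 = 2.862.
-3.3 − 2.862 = -6.162; -3.3 + 2.862 = -0.438.

[-6.162, -0.438]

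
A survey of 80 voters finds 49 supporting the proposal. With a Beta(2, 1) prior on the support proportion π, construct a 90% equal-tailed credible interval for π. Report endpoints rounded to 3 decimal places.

Posterior: Beta(2+49, 1+31) = Beta(51, 32).
Equal-tailed 90% interval: the 0.05 and 0.95 quantiles of Beta(51, 32).
Posterior mean ≈ 0.614, SD ≈ 0.053; a Normal approximation gives roughly [0.527, 0.702].
Exact: F⁻¹(0.05) = 0.525; F⁻¹(0.95) = 0.700.

[0.525, 0.700]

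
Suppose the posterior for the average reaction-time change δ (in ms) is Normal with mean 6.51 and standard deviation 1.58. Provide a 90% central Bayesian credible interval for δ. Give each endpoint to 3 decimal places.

[3.911, 9.109]

The posterior is symmetric, so the 90% equal-tailed interval is δ = 6.51 ± z·1.58 with z = 1.645.
Half-width: 1.645 × 1.58 = 2.599.
6.51 − 2.599 = 3.911; 6.51 + 2.599 = 9.109.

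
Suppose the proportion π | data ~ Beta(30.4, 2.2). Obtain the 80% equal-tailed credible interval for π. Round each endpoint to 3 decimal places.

[0.874, 0.980]

Posterior: Beta(30.4, 2.2).
Equal-tailed 80% interval: the 0.1 and 0.9 quantiles of Beta(30.4, 2.2).
Posterior mean ≈ 0.933, SD ≈ 0.043; a Normal approximation gives roughly [0.877, 0.988].
Exact: F⁻¹(0.1) = 0.874; F⁻¹(0.9) = 0.980.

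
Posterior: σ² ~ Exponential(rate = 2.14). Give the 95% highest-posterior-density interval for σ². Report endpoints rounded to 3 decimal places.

[0.000, 1.400]

The exponential density is strictly decreasing on [0, ∞), so the HPD interval is anchored at 0: [0, q] with P(σ² ≤ q) = 0.95.
q = −ln(1 − 0.95) / 2.14 = 2.9957 / 2.14 = 1.400.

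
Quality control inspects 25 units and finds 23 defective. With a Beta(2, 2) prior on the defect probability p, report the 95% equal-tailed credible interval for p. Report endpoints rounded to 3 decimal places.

Posterior: Beta(2+23, 2+2) = Beta(25, 4).
Equal-tailed 95% interval: the 0.025 and 0.975 quantiles of Beta(25, 4).
Posterior mean ≈ 0.862, SD ≈ 0.063; a Normal approximation gives roughly [0.739, 0.985].
Exact: F⁻¹(0.025) = 0.718; F⁻¹(0.975) = 0.960.

[0.718, 0.960]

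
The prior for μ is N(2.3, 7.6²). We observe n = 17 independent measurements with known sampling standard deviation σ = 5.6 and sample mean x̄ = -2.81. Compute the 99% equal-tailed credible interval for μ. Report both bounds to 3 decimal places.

Posterior precision = 1/7.6² + 17/5.6² = 0.0173 + 0.5421 = 0.5594, so posterior SD = 1.3370.
Posterior mean = (2.3/7.6² + 17·-2.81/5.6²) / 0.5594 = -2.6519.
Interval: -2.6519 ± 2.576 × 1.3370 → [-6.096, 0.792].

[-6.096, 0.792]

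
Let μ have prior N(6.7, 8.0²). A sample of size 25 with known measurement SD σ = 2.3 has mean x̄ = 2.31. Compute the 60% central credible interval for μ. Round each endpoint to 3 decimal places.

[1.938, 2.711]

Posterior precision = 1/8.0² + 25/2.3² = 0.0156 + 4.7259 = 4.7415, so posterior SD = 0.4592.
Posterior mean = (6.7/8.0² + 25·2.31/2.3²) / 4.7415 = 2.3245.
Interval: 2.3245 ± 0.842 × 0.4592 → [1.938, 2.711].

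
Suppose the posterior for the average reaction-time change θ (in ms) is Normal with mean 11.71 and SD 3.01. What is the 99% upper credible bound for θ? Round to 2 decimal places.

18.71

Need U with P(θ ≤ U) = 0.99: U = 11.71 + z_{0.01}·3.01.
z = 2.326; U = 11.71 + 2.326 × 3.01 = 18.71.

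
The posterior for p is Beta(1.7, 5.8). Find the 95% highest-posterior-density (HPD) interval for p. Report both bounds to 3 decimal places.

The posterior is unimodal and skewed, so the HPD interval has equal density at both endpoints and is the shortest 95% interval.
Solving f(0.004) = f(0.503) with F(0.503) − F(0.004) = 0.95 gives [0.004, 0.503].
For comparison, the equal-tailed interval is [0.025, 0.562]; the HPD is narrower and shifted toward the mode.

[0.004, 0.503]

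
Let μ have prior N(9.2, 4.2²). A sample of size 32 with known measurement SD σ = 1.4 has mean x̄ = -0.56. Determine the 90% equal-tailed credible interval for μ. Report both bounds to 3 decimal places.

[-0.933, -0.120]

Posterior precision = 1/4.2² + 32/1.4² = 0.0567 + 16.3265 = 16.3832, so posterior SD = 0.2471.
Posterior mean = (9.2/4.2² + 32·-0.56/1.4²) / 16.3832 = -0.5262.
Interval: -0.5262 ± 1.645 × 0.2471 → [-0.933, -0.120].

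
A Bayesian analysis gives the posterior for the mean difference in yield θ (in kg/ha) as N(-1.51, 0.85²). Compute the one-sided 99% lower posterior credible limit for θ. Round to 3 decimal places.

Need L with P(θ ≥ L) = 0.99: L = -1.51 − z_{0.01}·0.85.
z = 2.326; L = -1.51 − 2.326 × 0.85 = -3.487.

-3.487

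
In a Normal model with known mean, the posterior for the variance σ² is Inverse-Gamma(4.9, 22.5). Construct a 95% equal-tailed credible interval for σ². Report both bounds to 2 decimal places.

[2.23, 14.35]

Inverse-Gamma(4.9, 22.5) quantiles: F⁻¹(0.025) and F⁻¹(0.975).
Equivalently, 1/σ² ~ Gamma(4.9, rate = 22.5); invert its 0.975 and 0.025 quantiles.
Posterior mean ≈ 5.77, SD ≈ 3.39; a Normal approximation gives roughly [-0.87, 12.41].
Exact: lower = 2.23; upper = 14.35.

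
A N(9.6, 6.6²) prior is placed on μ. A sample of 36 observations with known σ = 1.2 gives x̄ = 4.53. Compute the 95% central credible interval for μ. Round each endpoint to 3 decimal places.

[4.143, 4.926]

Posterior precision = 1/6.6² + 36/1.2² = 0.0230 + 25.0000 = 25.0230, so posterior SD = 0.1999.
Posterior mean = (9.6/6.6² + 36·4.53/1.2²) / 25.0230 = 4.5347.
Interval: 4.5347 ± 1.960 × 0.1999 → [4.143, 4.926].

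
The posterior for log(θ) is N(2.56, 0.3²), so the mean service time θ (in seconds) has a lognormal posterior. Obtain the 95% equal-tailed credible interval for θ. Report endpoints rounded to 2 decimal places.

On the log scale the 95% interval is 2.56 ± 1.960 × 0.3 = [1.9720, 3.1480].
Exponentiate: [e^1.9720, e^3.1480] = [7.19, 23.29].

[7.19, 23.29]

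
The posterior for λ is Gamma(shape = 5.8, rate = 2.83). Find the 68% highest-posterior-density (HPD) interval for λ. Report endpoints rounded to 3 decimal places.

The posterior is unimodal and skewed, so the HPD interval has equal density at both endpoints and is the shortest 68% interval.
Solving f(1.028) = f(2.604) with F(2.604) − F(1.028) = 0.68 gives [1.028, 2.604].
For comparison, the equal-tailed interval is [1.227, 2.870]; the HPD is narrower and shifted toward the mode.

[1.028, 2.604]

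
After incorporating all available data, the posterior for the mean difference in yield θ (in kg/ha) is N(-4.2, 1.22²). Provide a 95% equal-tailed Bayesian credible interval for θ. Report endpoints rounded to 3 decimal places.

The posterior is symmetric, so the 95% equal-tailed interval is θ = -4.2 ± z·1.22 with z = 1.960.
Half-width: 1.960 × 1.22 = 2.391.
-4.2 − 2.391 = -6.591; -4.2 + 2.391 = -1.809.

[-6.591, -1.809]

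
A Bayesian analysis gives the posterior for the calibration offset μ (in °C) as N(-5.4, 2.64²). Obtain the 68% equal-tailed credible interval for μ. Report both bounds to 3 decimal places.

[-8.025, -2.775]

The posterior is symmetric, so the 68% equal-tailed interval is μ = -5.4 ± z·2.64 with z = 0.994.
Half-width: 0.994 × 2.64 = 2.625.
-5.4 − 2.625 = -8.025; -5.4 + 2.625 = -2.775.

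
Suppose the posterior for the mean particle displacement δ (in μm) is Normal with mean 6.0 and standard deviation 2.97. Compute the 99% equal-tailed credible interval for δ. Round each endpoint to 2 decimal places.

The posterior is symmetric, so the 99% equal-tailed interval is δ = 6.0 ± z·2.97 with z = 2.576.
Half-width: 2.576 × 2.97 = 7.65.
6.0 − 7.65 = -1.65; 6.0 + 7.65 = 13.65.

[-1.65, 13.65]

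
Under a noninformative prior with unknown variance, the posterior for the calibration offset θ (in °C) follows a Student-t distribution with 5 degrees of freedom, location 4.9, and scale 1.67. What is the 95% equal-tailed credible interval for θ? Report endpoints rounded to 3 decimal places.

[0.607, 9.193]

The t_5 distribution is symmetric; the 95% interval is 4.9 ± t·1.67 with t_{0.975,5} = 2.571.
Half-width: 2.571 × 1.67 = 4.293.
4.9 − 4.293 = 0.607; 4.9 + 4.293 = 9.193.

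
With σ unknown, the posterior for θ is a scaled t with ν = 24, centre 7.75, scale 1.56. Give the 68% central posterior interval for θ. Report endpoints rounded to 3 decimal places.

The t_24 distribution is symmetric; the 68% interval is 7.75 ± t·1.56 with t_{0.84,24} = 1.015.
Half-width: 1.015 × 1.56 = 1.584.
7.75 − 1.584 = 6.166; 7.75 + 1.584 = 9.334.

[6.166, 9.334]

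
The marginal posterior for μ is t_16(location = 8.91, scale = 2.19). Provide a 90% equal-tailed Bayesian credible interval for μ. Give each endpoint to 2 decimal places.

[5.09, 12.73]

The t_16 distribution is symmetric; the 90% interval is 8.91 ± t·2.19 with t_{0.95,16} = 1.746.
Half-width: 1.746 × 2.19 = 3.82.
8.91 − 3.82 = 5.09; 8.91 + 3.82 = 12.73.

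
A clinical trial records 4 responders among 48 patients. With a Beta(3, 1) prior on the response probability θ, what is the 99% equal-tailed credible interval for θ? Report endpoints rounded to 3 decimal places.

Posterior: Beta(3+4, 1+44) = Beta(7, 45).
Equal-tailed 99% interval: the 0.005 and 0.995 quantiles of Beta(7, 45).
Posterior mean ≈ 0.135, SD ≈ 0.047; a Normal approximation gives roughly [0.014, 0.255].
Exact: F⁻¹(0.005) = 0.042; F⁻¹(0.995) = 0.279.

[0.042, 0.279]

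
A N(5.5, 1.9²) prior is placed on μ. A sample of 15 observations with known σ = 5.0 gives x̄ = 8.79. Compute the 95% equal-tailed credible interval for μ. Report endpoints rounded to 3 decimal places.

Posterior precision = 1/1.9² + 15/5.0² = 0.2770 + 0.6000 = 0.8770, so posterior SD = 1.0678.
Posterior mean = (5.5/1.9² + 15·8.79/5.0²) / 0.8770 = 7.7508.
Interval: 7.7508 ± 1.960 × 1.0678 → [5.658, 9.844].

[5.658, 9.844]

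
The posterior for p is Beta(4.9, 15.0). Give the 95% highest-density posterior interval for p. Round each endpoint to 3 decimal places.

The posterior is unimodal and skewed, so the HPD interval has equal density at both endpoints and is the shortest 95% interval.
Solving f(0.075) = f(0.432) with F(0.432) − F(0.075) = 0.95 gives [0.075, 0.432].
For comparison, the equal-tailed interval is [0.089, 0.452]; the HPD is narrower and shifted toward the mode.

[0.075, 0.432]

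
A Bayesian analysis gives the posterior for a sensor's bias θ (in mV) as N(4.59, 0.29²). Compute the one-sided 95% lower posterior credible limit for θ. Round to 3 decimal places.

4.113

Need L with P(θ ≥ L) = 0.95: L = 4.59 − z_{0.05}·0.29.
z = 1.645; L = 4.59 − 1.645 × 0.29 = 4.113.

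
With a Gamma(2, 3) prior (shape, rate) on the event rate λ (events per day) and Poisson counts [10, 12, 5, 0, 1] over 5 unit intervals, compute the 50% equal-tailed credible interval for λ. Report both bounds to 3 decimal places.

[3.268, 4.186]

Posterior: Gamma(2+28, 3+5) = Gamma(30, 8) (shape, rate).
Equal-tailed 50% interval: Gamma(30, 8) quantiles at 0.25 and 0.75.
Posterior mean ≈ 3.750, SD ≈ 0.685; a Normal approximation gives roughly [3.288, 4.212].
Exact: lower = 3.268; upper = 4.186.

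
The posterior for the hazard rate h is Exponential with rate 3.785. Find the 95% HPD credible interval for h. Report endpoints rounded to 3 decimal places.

The exponential density is strictly decreasing on [0, ∞), so the HPD interval is anchored at 0: [0, q] with P(h ≤ q) = 0.95.
q = −ln(1 − 0.95) / 3.785 = 2.9957 / 3.785 = 0.791.

[0.000, 0.791]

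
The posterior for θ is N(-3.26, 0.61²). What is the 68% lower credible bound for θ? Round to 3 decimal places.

-3.545

Need L with P(θ ≥ L) = 0.68: L = -3.26 − z_{0.32}·0.61.
z = 0.468; L = -3.26 − 0.468 × 0.61 = -3.545.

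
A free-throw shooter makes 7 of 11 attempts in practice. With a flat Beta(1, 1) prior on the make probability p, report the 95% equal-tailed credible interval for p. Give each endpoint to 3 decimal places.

[0.349, 0.848]

Posterior: Beta(1+7, 1+4) = Beta(8, 5).
Equal-tailed 95% interval: the 0.025 and 0.975 quantiles of Beta(8, 5).
Posterior mean ≈ 0.615, SD ≈ 0.130; a Normal approximation gives roughly [0.361, 0.870].
Exact: F⁻¹(0.025) = 0.349; F⁻¹(0.975) = 0.848.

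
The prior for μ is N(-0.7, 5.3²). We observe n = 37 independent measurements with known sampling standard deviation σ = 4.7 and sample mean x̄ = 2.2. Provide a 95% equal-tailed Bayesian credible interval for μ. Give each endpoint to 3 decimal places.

Posterior precision = 1/5.3² + 37/4.7² = 0.0356 + 1.6750 = 1.7106, so posterior SD = 0.7646.
Posterior mean = (-0.7/5.3² + 37·2.2/4.7²) / 1.7106 = 2.1396.
Interval: 2.1396 ± 1.960 × 0.7646 → [0.641, 3.638].

[0.641, 3.638]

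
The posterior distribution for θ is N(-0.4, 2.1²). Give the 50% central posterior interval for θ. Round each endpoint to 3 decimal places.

The posterior is symmetric, so the 50% equal-tailed interval is θ = -0.4 ± z·2.1 with z = 0.674.
Half-width: 0.674 × 2.1 = 1.416.
-0.4 − 1.416 = -1.816; -0.4 + 1.416 = 1.016.

[-1.816, 1.016]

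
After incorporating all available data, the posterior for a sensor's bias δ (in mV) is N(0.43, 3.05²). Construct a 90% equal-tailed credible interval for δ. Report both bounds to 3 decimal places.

The posterior is symmetric, so the 90% equal-tailed interval is δ = 0.43 ± z·3.05 with z = 1.645.
Half-width: 1.645 × 3.05 = 5.017.
0.43 − 5.017 = -4.587; 0.43 + 5.017 = 5.447.

[-4.587, 5.447]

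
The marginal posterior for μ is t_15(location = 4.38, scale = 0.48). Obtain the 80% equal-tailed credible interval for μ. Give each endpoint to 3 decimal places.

The t_15 distribution is symmetric; the 80% interval is 4.38 ± t·0.48 with t_{0.9,15} = 1.341.
Half-width: 1.341 × 0.48 = 0.643.
4.38 − 0.643 = 3.737; 4.38 + 0.643 = 5.023.

[3.737, 5.023]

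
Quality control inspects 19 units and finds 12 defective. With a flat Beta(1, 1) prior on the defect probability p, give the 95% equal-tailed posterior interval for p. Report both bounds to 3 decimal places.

Posterior: Beta(1+12, 1+7) = Beta(13, 8).
Equal-tailed 95% interval: the 0.025 and 0.975 quantiles of Beta(13, 8).
Posterior mean ≈ 0.619, SD ≈ 0.104; a Normal approximation gives roughly [0.416, 0.822].
Exact: F⁻¹(0.025) = 0.408; F⁻¹(0.975) = 0.809.

[0.408, 0.809]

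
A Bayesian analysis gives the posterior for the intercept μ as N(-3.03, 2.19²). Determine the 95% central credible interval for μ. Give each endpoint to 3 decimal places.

[-7.322, 1.262]

The posterior is symmetric, so the 95% equal-tailed interval is μ = -3.03 ± z·2.19 with z = 1.960.
Half-width: 1.960 × 2.19 = 4.292.
-3.03 − 4.292 = -7.322; -3.03 + 4.292 = 1.262.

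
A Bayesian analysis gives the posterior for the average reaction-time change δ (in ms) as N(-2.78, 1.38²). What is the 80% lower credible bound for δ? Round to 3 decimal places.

-3.941

Need L with P(δ ≥ L) = 0.80: L = -2.78 − z_{0.2}·1.38.
z = 0.842; L = -2.78 − 0.842 × 1.38 = -3.941.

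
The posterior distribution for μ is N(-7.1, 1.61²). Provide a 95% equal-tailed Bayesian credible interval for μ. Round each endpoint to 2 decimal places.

The posterior is symmetric, so the 95% equal-tailed interval is μ = -7.1 ± z·1.61 with z = 1.960.
Half-width: 1.960 × 1.61 = 3.16.
-7.1 − 3.16 = -10.26; -7.1 + 3.16 = -3.94.

[-10.26, -3.94]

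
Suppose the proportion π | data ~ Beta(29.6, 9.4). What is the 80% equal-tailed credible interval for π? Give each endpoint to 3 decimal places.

[0.669, 0.843]

Posterior: Beta(29.6, 9.4).
Equal-tailed 80% interval: the 0.1 and 0.9 quantiles of Beta(29.6, 9.4).
Posterior mean ≈ 0.759, SD ≈ 0.068; a Normal approximation gives roughly [0.672, 0.846].
Exact: F⁻¹(0.1) = 0.669; F⁻¹(0.9) = 0.843.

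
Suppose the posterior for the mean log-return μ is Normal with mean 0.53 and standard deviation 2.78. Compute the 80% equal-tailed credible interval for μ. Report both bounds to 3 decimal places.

[-3.033, 4.093]

The posterior is symmetric, so the 80% equal-tailed interval is μ = 0.53 ± z·2.78 with z = 1.282.
Half-width: 1.282 × 2.78 = 3.563.
0.53 − 3.563 = -3.033; 0.53 + 3.563 = 4.093.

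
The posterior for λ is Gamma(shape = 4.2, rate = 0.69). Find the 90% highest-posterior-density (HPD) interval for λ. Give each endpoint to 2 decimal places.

The posterior is unimodal and skewed, so the HPD interval has equal density at both endpoints and is the shortest 90% interval.
Solving f(1.52) = f(10.48) with F(10.48) − F(1.52) = 0.90 gives [1.52, 10.48].
For comparison, the equal-tailed interval is [2.15, 11.65]; the HPD is narrower and shifted toward the mode.

[1.52, 10.48]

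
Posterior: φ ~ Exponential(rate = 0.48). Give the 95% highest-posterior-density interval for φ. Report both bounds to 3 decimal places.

[0.000, 6.241]

The exponential density is strictly decreasing on [0, ∞), so the HPD interval is anchored at 0: [0, q] with P(φ ≤ q) = 0.95.
q = −ln(1 − 0.95) / 0.48 = 2.9957 / 0.48 = 6.241.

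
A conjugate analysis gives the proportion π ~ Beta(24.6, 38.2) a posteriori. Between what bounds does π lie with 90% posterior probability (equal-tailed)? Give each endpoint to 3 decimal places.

[0.293, 0.494]

Posterior: Beta(24.6, 38.2).
Equal-tailed 90% interval: the 0.05 and 0.95 quantiles of Beta(24.6, 38.2).
Posterior mean ≈ 0.392, SD ≈ 0.061; a Normal approximation gives roughly [0.291, 0.492].
Exact: F⁻¹(0.05) = 0.293; F⁻¹(0.95) = 0.494.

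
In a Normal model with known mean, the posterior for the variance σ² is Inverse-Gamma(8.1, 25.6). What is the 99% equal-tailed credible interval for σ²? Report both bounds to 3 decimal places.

Inverse-Gamma(8.1, 25.6) quantiles: F⁻¹(0.005) and F⁻¹(0.995).
Equivalently, 1/σ² ~ Gamma(8.1, rate = 25.6); invert its 0.995 and 0.005 quantiles.
Posterior mean ≈ 3.606, SD ≈ 1.460; a Normal approximation gives roughly [-0.155, 7.366].
Exact: lower = 1.482; upper = 9.748.

[1.482, 9.748]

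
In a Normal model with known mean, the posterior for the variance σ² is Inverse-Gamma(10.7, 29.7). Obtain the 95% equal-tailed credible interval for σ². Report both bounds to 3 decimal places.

[1.650, 5.624]

Inverse-Gamma(10.7, 29.7) quantiles: F⁻¹(0.025) and F⁻¹(0.975).
Equivalently, 1/σ² ~ Gamma(10.7, rate = 29.7); invert its 0.975 and 0.025 quantiles.
Posterior mean ≈ 3.062, SD ≈ 1.038; a Normal approximation gives roughly [1.027, 5.096].
Exact: lower = 1.650; upper = 5.624.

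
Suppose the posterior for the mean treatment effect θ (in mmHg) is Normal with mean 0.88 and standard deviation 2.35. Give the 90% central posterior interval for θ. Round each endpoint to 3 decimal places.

The posterior is symmetric, so the 90% equal-tailed interval is θ = 0.88 ± z·2.35 with z = 1.645.
Half-width: 1.645 × 2.35 = 3.865.
0.88 − 3.865 = -2.985; 0.88 + 3.865 = 4.745.

[-2.985, 4.745]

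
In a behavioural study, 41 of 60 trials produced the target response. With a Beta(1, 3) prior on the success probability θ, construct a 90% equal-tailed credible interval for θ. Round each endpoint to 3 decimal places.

Posterior: Beta(1+41, 3+19) = Beta(42, 22).
Equal-tailed 90% interval: the 0.05 and 0.95 quantiles of Beta(42, 22).
Posterior mean ≈ 0.656, SD ≈ 0.059; a Normal approximation gives roughly [0.559, 0.753].
Exact: F⁻¹(0.05) = 0.557; F⁻¹(0.95) = 0.750.

[0.557, 0.750]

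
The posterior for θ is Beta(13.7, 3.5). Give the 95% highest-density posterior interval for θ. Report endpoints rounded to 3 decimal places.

[0.612, 0.961]

The posterior is unimodal and skewed, so the HPD interval has equal density at both endpoints and is the shortest 95% interval.
Solving f(0.612) = f(0.961) with F(0.961) − F(0.612) = 0.95 gives [0.612, 0.961].
For comparison, the equal-tailed interval is [0.584, 0.945]; the HPD is narrower and shifted toward the mode.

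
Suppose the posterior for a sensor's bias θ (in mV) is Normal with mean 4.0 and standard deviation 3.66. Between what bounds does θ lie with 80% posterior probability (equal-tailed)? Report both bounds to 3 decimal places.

[-0.690, 8.690]

The posterior is symmetric, so the 80% equal-tailed interval is θ = 4.0 ± z·3.66 with z = 1.282.
Half-width: 1.282 × 3.66 = 4.690.
4.0 − 4.690 = -0.690; 4.0 + 4.690 = 8.690.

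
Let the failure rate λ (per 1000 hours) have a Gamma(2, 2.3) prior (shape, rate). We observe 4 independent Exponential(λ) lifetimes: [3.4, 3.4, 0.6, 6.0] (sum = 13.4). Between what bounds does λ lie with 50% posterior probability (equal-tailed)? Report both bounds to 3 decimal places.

[0.269, 0.473]

Posterior: Gamma(2+4, 2.3+13.4) = Gamma(6, 15.7) (shape, rate).
Equal-tailed 50% interval: Gamma(6, 15.7) quantiles at 0.25 and 0.75.
Posterior mean ≈ 0.382, SD ≈ 0.156; a Normal approximation gives roughly [0.277, 0.487].
Exact: lower = 0.269; upper = 0.473.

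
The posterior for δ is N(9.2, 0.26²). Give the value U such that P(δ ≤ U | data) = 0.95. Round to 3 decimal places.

9.628

Need U with P(δ ≤ U) = 0.95: U = 9.2 + z_{0.05}·0.26.
z = 1.645; U = 9.2 + 1.645 × 0.26 = 9.628.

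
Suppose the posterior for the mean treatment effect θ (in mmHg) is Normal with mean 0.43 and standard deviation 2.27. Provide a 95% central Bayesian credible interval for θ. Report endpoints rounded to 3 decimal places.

[-4.019, 4.879]

The posterior is symmetric, so the 95% equal-tailed interval is θ = 0.43 ± z·2.27 with z = 1.960.
Half-width: 1.960 × 2.27 = 4.449.
0.43 − 4.449 = -4.019; 0.43 + 4.449 = 4.879.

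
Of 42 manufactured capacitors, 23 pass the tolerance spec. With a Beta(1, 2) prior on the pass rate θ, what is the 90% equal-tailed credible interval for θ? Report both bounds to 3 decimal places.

Posterior: Beta(1+23, 2+19) = Beta(24, 21).
Equal-tailed 90% interval: the 0.05 and 0.95 quantiles of Beta(24, 21).
Posterior mean ≈ 0.533, SD ≈ 0.074; a Normal approximation gives roughly [0.412, 0.654].
Exact: F⁻¹(0.05) = 0.411; F⁻¹(0.95) = 0.654.

[0.411, 0.654]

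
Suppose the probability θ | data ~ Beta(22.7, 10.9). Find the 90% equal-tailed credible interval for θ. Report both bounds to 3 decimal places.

Posterior: Beta(22.7, 10.9).
Equal-tailed 90% interval: the 0.05 and 0.95 quantiles of Beta(22.7, 10.9).
Posterior mean ≈ 0.676, SD ≈ 0.080; a Normal approximation gives roughly [0.545, 0.807].
Exact: F⁻¹(0.05) = 0.539; F⁻¹(0.95) = 0.800.

[0.539, 0.800]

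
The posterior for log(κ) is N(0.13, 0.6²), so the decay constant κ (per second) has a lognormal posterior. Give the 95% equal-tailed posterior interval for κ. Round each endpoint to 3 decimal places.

[0.351, 3.691]

On the log scale the 95% interval is 0.13 ± 1.960 × 0.6 = [-1.0460, 1.3060].
Exponentiate: [e^-1.0460, e^1.3060] = [0.351, 3.691].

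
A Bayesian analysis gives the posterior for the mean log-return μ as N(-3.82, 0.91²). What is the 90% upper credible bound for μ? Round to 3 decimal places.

-2.654

Need U with P(μ ≤ U) = 0.90: U = -3.82 + z_{0.1}·0.91.
z = 1.282; U = -3.82 + 1.282 × 0.91 = -2.654.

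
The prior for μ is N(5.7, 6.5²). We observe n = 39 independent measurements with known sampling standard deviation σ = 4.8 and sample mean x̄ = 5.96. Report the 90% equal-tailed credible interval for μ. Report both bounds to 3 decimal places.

Posterior precision = 1/6.5² + 39/4.8² = 0.0237 + 1.6927 = 1.7164, so posterior SD = 0.7633.
Posterior mean = (5.7/6.5² + 39·5.96/4.8²) / 1.7164 = 5.9564.
Interval: 5.9564 ± 1.645 × 0.7633 → [4.701, 7.212].

[4.701, 7.212]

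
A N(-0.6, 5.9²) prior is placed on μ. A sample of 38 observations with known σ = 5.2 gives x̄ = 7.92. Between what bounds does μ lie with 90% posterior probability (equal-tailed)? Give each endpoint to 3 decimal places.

[6.376, 9.123]

Posterior precision = 1/5.9² + 38/5.2² = 0.0287 + 1.4053 = 1.4341, so posterior SD = 0.8351.
Posterior mean = (-0.6/5.9² + 38·7.92/5.2²) / 1.4341 = 7.7493.
Interval: 7.7493 ± 1.645 × 0.8351 → [6.376, 9.123].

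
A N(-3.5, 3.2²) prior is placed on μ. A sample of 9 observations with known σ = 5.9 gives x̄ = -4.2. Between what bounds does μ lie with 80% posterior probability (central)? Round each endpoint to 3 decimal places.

[-6.155, -1.861]

Posterior precision = 1/3.2² + 9/5.9² = 0.0977 + 0.2585 = 0.3562, so posterior SD = 1.6755.
Posterior mean = (-3.5/3.2² + 9·-4.2/5.9²) / 0.3562 = -4.0081.
Interval: -4.0081 ± 1.282 × 1.6755 → [-6.155, -1.861].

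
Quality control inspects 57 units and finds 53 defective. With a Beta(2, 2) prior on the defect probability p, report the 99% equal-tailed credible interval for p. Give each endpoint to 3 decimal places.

[0.782, 0.974]

Posterior: Beta(2+53, 2+4) = Beta(55, 6).
Equal-tailed 99% interval: the 0.005 and 0.995 quantiles of Beta(55, 6).
Posterior mean ≈ 0.902, SD ≈ 0.038; a Normal approximation gives roughly [0.804, 0.999].
Exact: F⁻¹(0.005) = 0.782; F⁻¹(0.995) = 0.974.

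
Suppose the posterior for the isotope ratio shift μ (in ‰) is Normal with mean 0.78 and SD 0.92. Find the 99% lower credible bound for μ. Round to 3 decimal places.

Need L with P(μ ≥ L) = 0.99: L = 0.78 − z_{0.01}·0.92.
z = 2.326; L = 0.78 − 2.326 × 0.92 = -1.360.

-1.360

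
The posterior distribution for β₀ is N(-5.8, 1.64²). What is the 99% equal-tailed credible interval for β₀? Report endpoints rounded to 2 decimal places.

The posterior is symmetric, so the 99% equal-tailed interval is β₀ = -5.8 ± z·1.64 with z = 2.576.
Half-width: 2.576 × 1.64 = 4.22.
-5.8 − 4.22 = -10.02; -5.8 + 4.22 = -1.58.

[-10.02, -1.58]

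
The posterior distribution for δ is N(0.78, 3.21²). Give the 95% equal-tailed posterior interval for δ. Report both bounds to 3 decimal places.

The posterior is symmetric, so the 95% equal-tailed interval is δ = 0.78 ± z·3.21 with z = 1.960.
Half-width: 1.960 × 3.21 = 6.291.
0.78 − 6.291 = -5.511; 0.78 + 6.291 = 7.071.

[-5.511, 7.071]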